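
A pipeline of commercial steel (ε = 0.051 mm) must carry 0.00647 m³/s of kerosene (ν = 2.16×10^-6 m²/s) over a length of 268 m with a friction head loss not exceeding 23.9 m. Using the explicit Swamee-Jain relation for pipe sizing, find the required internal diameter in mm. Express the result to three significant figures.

Swamee-Jain (Type III): D = 0.66·[ε^1.25·(LQ²/(gh_f))^4.75 + ν·Q^9.4·(L/(gh_f))^5.2]^0.04
LQ²/(gh_f) = 4.785×10^-5; L/(gh_f) = 1.143
Term 1 = ε^1.25·(…)^4.75 = 1.30×10^-26; Term 2 = ν·Q^9.4·(…)^5.2 = 1.15×10^-26
D = 0.66·(1.30×10^-26 + 1.15×10^-26)^0.04 = 0.06238 m = 62.4 mm
Check: V = 2.12 m/s, Re = 6.11×10^4, f = 0.02299, h_f = 22.6 m ≈ 23.9 m ✓

D ≈ 62.4 mm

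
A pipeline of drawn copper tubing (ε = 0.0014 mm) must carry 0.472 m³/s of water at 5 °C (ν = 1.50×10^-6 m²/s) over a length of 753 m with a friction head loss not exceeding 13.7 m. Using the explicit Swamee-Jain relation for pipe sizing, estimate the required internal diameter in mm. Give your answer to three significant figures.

Swamee-Jain (Type III): D = 0.66·[ε^1.25·(LQ²/(gh_f))^4.75 + ν·Q^9.4·(L/(gh_f))^5.2]^0.04
LQ²/(gh_f) = 1.248; L/(gh_f) = 5.603
Term 1 = ε^1.25·(…)^4.75 = 1.38×10^-7; Term 2 = ν·Q^9.4·(…)^5.2 = 1.01×10^-5
D = 0.66·(1.38×10^-7 + 1.01×10^-5)^0.04 = 0.4168 m = 417 mm
Check: V = 3.46 m/s, Re = 9.61×10^5, f = 0.01177, h_f = 13.0 m ≈ 13.7 m ✓

D ≈ 417 mm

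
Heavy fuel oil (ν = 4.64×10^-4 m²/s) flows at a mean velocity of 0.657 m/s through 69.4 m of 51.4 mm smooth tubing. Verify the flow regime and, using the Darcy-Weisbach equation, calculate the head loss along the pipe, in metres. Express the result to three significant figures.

Re = VD/ν = 0.657·0.05140/4.64×10^-4 = 72.8 → laminar (Re < 2300)
f = 64/Re = 0.8794
h_f = f(L/D)V²/(2g) = 0.8794·(69.4/0.05140)·0.657²/(2·9.81) = 26.12 m

h_f ≈ 26.1 m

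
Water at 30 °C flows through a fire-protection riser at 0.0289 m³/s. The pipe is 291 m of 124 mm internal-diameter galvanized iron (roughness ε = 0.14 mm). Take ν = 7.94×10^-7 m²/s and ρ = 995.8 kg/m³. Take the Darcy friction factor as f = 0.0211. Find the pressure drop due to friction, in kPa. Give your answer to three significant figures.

Δp ≈ 141 kPa

V = 4Q/(πD²) = 4·0.0289/(π·0.124²) = 2.393 m/s
h_f = f(L/D)V²/(2g) = 0.02110·(291/0.124)·2.393²/(2·9.81) = 14.45 m
Δp = ρg·h_f = 995.8·9.81·14.45 = 141.2 kPa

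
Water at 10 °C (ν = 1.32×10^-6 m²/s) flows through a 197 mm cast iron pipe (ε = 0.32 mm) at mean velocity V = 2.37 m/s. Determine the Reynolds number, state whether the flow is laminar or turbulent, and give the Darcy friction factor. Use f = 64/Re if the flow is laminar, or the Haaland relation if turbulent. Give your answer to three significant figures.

Re ≈ 3.54×10^5; turbulent; f ≈ 0.0227

Re = VD/ν = 2.370·0.197/1.32×10^-6 = 3.54×10^5
Re > 4000 → turbulent; ε/D = 0.00162
Haaland: f = 0.02274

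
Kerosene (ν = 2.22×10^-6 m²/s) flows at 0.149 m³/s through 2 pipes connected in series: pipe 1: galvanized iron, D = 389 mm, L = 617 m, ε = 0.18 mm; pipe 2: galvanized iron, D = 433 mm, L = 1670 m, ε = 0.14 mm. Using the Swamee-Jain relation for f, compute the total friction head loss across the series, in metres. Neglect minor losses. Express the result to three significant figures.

H ≈ 5.98 m

Pipe 1: V = 1.254 m/s, Re = 2.20×10^5, ε/D = 4.63×10^-4, f = 0.01857, h_1 = f(L/D)V²/2g = 2.360 m
Pipe 2: V = 1.012 m/s, Re = 1.97×10^5, ε/D = 3.23×10^-4, f = 0.01796, h_2 = f(L/D)V²/2g = 3.615 m
Series → Q common, losses add: H = Σh = 5.975 m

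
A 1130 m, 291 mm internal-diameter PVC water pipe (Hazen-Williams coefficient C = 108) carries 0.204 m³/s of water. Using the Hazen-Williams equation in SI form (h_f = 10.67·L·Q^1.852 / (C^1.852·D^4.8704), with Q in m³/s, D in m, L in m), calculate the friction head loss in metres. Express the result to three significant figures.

h_f ≈ 44.4 m

h_f = 10.67·1130·0.204^1.852 / (108^1.852·0.291^4.8704) = 44.45 m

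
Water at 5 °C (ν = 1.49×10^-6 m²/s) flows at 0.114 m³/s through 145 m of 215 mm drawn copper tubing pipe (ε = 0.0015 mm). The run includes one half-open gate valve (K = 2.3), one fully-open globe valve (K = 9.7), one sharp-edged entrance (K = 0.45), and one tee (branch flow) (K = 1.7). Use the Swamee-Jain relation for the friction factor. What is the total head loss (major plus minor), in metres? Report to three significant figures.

H_L ≈ 11.7 m

V = 4Q/(πD²) = 3.140 m/s; V²/2g = 0.5025 m
Re = 4.53×10^5, ε/D = 6.98×10^-6 → f = 0.01343 (Swamee-Jain)
Major: h_f = f(L/D)·V²/2g = 0.01343·674.4·0.5025 = 4.552 m
Minor: ΣK = 14.1; h_m = ΣK·V²/2g = 7.111 m
Total H_L = 4.552 + 7.111 = 11.66 m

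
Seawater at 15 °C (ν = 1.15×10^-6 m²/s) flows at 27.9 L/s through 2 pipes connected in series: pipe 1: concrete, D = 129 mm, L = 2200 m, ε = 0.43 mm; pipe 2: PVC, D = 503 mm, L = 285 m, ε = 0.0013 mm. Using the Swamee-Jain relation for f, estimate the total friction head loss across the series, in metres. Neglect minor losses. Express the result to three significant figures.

H ≈ 110 m

Pipe 1: V = 2.135 m/s, Re = 2.39×10^5, ε/D = 0.00333, f = 0.02765, h_1 = f(L/D)V²/2g = 109.5 m
Pipe 2: V = 0.1404 m/s, Re = 6.14×10^4, ε/D = 2.58×10^-6, f = 0.01984, h_2 = f(L/D)V²/2g = 0.01130 m
Series → Q common, losses add: H = Σh = 109.5 m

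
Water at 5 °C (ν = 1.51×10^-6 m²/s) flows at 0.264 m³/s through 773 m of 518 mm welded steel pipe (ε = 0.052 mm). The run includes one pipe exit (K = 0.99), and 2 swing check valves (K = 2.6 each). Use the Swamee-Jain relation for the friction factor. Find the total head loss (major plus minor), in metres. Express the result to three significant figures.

V = 4Q/(πD²) = 1.253 m/s; V²/2g = 0.07999 m
Re = 4.30×10^5, ε/D = 1.00×10^-4 → f = 0.01473 (Swamee-Jain)
Major: h_f = f(L/D)·V²/2g = 0.01473·1492·0.07999 = 1.759 m
Minor: ΣK = 6.19; h_m = ΣK·V²/2g = 0.4951 m
Total H_L = 1.759 + 0.4951 = 2.254 m

H_L ≈ 2.25 m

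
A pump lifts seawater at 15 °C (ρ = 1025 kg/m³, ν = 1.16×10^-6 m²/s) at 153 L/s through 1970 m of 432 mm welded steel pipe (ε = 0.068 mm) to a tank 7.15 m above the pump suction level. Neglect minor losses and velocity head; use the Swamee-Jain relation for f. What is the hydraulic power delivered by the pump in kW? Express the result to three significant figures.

P_hyd ≈ 17.0 kW

V = 4Q/(πD²) = 1.044 m/s; Re = 3.89×10^5; ε/D = 1.57×10^-4; f = 0.01549
h_f = f(L/D)V²/2g = 3.922 m
Total head H = z + h_f = 7.15 + 3.922 = 11.07 m
P_hyd = ρgQH = 1025·9.81·0.153·11.07 = 17.03 kW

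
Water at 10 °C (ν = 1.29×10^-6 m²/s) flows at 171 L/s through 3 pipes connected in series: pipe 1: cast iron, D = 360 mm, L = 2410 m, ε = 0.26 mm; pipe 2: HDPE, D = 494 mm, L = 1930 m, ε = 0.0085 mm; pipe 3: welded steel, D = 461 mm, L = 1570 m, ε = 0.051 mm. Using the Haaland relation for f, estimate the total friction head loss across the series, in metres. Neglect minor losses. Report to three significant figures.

Pipe 1: V = 1.680 m/s, Re = 4.69×10^5, ε/D = 7.22×10^-4, f = 0.01890, h_1 = f(L/D)V²/2g = 18.20 m
Pipe 2: V = 0.8922 m/s, Re = 3.42×10^5, ε/D = 1.72×10^-5, f = 0.01415, h_2 = f(L/D)V²/2g = 2.244 m
Pipe 3: V = 1.024 m/s, Re = 3.66×10^5, ε/D = 1.11×10^-4, f = 0.01493, h_3 = f(L/D)V²/2g = 2.719 m
Series → Q common, losses add: H = Σh = 23.16 m

H ≈ 23.2 m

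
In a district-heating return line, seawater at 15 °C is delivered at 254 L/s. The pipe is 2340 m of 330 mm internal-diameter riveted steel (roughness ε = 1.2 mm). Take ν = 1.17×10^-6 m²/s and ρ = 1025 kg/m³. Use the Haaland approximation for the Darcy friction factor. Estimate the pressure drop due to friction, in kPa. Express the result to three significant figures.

Δp ≈ 892 kPa

V = 4Q/(πD²) = 4·0.254/(π·0.330²) = 2.970 m/s
Re = VD/ν = 2.970·0.330/1.17×10^-6 = 8.38×10^5 → turbulent
ε/D = 1.2/330 = 0.00364
Haaland: f = 0.02782
h_f = f(L/D)V²/(2g) = 0.02782·(2340/0.330)·2.970²/(2·9.81) = 88.68 m
Δp = ρg·h_f = 1025·9.81·88.68 = 891.7 kPa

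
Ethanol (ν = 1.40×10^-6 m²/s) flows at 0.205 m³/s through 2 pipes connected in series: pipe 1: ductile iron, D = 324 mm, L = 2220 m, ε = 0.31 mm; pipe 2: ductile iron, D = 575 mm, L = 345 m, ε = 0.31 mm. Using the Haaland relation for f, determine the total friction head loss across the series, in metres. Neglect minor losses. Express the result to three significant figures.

Pipe 1: V = 2.486 m/s, Re = 5.75×10^5, ε/D = 9.57×10^-4, f = 0.01994, h_1 = f(L/D)V²/2g = 43.04 m
Pipe 2: V = 0.7895 m/s, Re = 3.24×10^5, ε/D = 5.39×10^-4, f = 0.01821, h_2 = f(L/D)V²/2g = 0.3471 m
Series → Q common, losses add: H = Σh = 43.39 m

H ≈ 43.4 m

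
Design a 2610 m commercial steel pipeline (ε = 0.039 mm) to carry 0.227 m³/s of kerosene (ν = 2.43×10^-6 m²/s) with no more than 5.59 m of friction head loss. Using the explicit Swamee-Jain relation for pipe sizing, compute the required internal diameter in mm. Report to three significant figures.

Swamee-Jain (Type III): D = 0.66·[ε^1.25·(LQ²/(gh_f))^4.75 + ν·Q^9.4·(L/(gh_f))^5.2]^0.04
LQ²/(gh_f) = 2.453; L/(gh_f) = 47.59
Term 1 = ε^1.25·(…)^4.75 = 2.19×10^-4; Term 2 = ν·Q^9.4·(…)^5.2 = 0.00114
D = 0.66·(2.19×10^-4 + 0.00114)^0.04 = 0.5068 m = 507 mm
Check: V = 1.13 m/s, Re = 2.35×10^5, f = 0.01579, h_f = 5.25 m ≈ 5.59 m ✓

D ≈ 507 mm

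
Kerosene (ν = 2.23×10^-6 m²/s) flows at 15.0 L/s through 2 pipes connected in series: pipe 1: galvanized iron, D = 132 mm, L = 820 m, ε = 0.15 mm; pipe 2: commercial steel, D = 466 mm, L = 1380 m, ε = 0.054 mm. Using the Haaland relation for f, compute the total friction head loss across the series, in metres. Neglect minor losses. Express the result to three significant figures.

Pipe 1: V = 1.096 m/s, Re = 6.49×10^4, ε/D = 0.00114, f = 0.02338, h_1 = f(L/D)V²/2g = 8.893 m
Pipe 2: V = 0.08795 m/s, Re = 1.84×10^4, ε/D = 1.16×10^-4, f = 0.02648, h_2 = f(L/D)V²/2g = 0.03092 m
Series → Q common, losses add: H = Σh = 8.924 m

H ≈ 8.92 m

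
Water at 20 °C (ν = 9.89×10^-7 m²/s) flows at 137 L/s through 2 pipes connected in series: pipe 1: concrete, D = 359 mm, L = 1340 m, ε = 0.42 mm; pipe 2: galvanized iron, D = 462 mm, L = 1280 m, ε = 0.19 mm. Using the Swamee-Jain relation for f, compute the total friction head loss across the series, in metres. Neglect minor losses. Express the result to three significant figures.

H ≈ 8.99 m

Pipe 1: V = 1.353 m/s, Re = 4.91×10^5, ε/D = 0.00117, f = 0.02107, h_1 = f(L/D)V²/2g = 7.344 m
Pipe 2: V = 0.8172 m/s, Re = 3.82×10^5, ε/D = 4.11×10^-4, f = 0.01749, h_2 = f(L/D)V²/2g = 1.649 m
Series → Q common, losses add: H = Σh = 8.993 m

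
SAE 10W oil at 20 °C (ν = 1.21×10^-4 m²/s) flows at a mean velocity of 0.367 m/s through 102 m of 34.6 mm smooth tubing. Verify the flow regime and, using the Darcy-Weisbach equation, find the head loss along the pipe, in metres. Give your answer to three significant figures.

Re = VD/ν = 0.367·0.03460/1.21×10^-4 = 105 → laminar (Re < 2300)
f = 64/Re = 0.6099
h_f = f(L/D)V²/(2g) = 0.6099·(102/0.03460)·0.367²/(2·9.81) = 12.34 m

h_f ≈ 12.3 m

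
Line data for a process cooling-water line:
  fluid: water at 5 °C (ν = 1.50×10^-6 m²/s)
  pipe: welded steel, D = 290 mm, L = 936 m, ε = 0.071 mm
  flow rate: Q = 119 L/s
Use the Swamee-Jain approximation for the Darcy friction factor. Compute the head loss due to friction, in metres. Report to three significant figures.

V = 4Q/(πD²) = 4·0.119/(π·0.290²) = 1.802 m/s
Re = VD/ν = 1.802·0.290/1.50×10^-6 = 3.48×10^5 → turbulent
ε/D = 0.071/290 = 2.45×10^-4
Swamee-Jain: f = 0.01642
h_f = f(L/D)V²/(2g) = 0.01642·(936/0.290)·1.802²/(2·9.81) = 8.766 m

h_f ≈ 8.77 m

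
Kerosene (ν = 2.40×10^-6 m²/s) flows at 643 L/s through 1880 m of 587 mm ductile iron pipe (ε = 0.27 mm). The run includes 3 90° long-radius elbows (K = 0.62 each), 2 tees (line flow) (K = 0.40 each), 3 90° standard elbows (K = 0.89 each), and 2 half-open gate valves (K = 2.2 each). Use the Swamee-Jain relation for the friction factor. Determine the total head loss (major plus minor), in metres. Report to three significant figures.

V = 4Q/(πD²) = 2.376 m/s; V²/2g = 0.2877 m
Re = 5.81×10^5, ε/D = 4.60×10^-4 → f = 0.01739 (Swamee-Jain)
Major: h_f = f(L/D)·V²/2g = 0.01739·3203·0.2877 = 16.02 m
Minor: ΣK = 9.73; h_m = ΣK·V²/2g = 2.800 m
Total H_L = 16.02 + 2.800 = 18.82 m

H_L ≈ 18.8 m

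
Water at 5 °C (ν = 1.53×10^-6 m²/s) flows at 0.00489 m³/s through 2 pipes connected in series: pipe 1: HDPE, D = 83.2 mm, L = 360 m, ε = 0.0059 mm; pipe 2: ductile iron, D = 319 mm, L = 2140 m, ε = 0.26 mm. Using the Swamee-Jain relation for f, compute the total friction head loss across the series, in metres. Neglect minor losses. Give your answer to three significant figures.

Pipe 1: V = 0.8994 m/s, Re = 4.89×10^4, ε/D = 7.09×10^-5, f = 0.02115, h_1 = f(L/D)V²/2g = 3.773 m
Pipe 2: V = 0.06118 m/s, Re = 1.28×10^4, ε/D = 8.15×10^-4, f = 0.03055, h_2 = f(L/D)V²/2g = 0.03910 m
Series → Q common, losses add: H = Σh = 3.812 m

H ≈ 3.81 m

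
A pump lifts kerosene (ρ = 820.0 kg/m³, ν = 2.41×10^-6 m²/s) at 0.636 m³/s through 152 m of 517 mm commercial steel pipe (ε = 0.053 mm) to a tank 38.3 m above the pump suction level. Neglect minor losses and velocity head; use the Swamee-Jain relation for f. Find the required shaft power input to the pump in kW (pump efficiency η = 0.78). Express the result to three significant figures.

V = 4Q/(πD²) = 3.030 m/s; Re = 6.50×10^5; ε/D = 1.03×10^-4; f = 0.01409
h_f = f(L/D)V²/2g = 1.938 m
Total head H = z + h_f = 38.3 + 1.938 = 40.24 m
P_hyd = ρgQH = 820.0·9.81·0.636·40.24 = 205.9 kW
P_shaft = P_hyd/η = 205.9/0.78 = 263.9 kW

P_shaft ≈ 264 kW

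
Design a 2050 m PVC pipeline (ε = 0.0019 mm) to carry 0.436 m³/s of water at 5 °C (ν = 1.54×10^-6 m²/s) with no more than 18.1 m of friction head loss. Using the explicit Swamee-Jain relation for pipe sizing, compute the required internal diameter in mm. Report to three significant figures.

D ≈ 471 mm

Swamee-Jain (Type III): D = 0.66·[ε^1.25·(LQ²/(gh_f))^4.75 + ν·Q^9.4·(L/(gh_f))^5.2]^0.04
LQ²/(gh_f) = 2.195; L/(gh_f) = 11.55
Term 1 = ε^1.25·(…)^4.75 = 2.95×10^-6; Term 2 = ν·Q^9.4·(…)^5.2 = 2.10×10^-4
D = 0.66·(2.95×10^-6 + 2.10×10^-4)^0.04 = 0.4707 m = 471 mm
Check: V = 2.51 m/s, Re = 7.66×10^5, f = 0.01223, h_f = 17.1 m ≈ 18.1 m ✓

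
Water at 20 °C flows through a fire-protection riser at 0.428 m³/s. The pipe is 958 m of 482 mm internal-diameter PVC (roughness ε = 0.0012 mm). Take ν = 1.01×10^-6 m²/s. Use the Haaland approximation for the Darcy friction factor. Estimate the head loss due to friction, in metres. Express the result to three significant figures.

V = 4Q/(πD²) = 4·0.428/(π·0.482²) = 2.346 m/s
Re = VD/ν = 2.346·0.482/1.01×10^-6 = 1.12×10^6 → turbulent
ε/D = 0.0012/482 = 2.49×10^-6
Haaland: f = 0.01141
h_f = f(L/D)V²/(2g) = 0.01141·(958/0.482)·2.346²/(2·9.81) = 6.361 m

h_f ≈ 6.36 m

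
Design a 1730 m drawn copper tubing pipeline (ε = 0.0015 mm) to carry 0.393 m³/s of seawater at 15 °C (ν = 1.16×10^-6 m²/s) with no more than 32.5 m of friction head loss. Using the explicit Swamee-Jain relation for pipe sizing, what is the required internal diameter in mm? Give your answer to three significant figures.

Swamee-Jain (Type III): D = 0.66·[ε^1.25·(LQ²/(gh_f))^4.75 + ν·Q^9.4·(L/(gh_f))^5.2]^0.04
LQ²/(gh_f) = 0.8381; L/(gh_f) = 5.426
Term 1 = ε^1.25·(…)^4.75 = 2.27×10^-8; Term 2 = ν·Q^9.4·(…)^5.2 = 1.18×10^-6
D = 0.66·(2.27×10^-8 + 1.18×10^-6)^0.04 = 0.3826 m = 383 mm
Check: V = 3.42 m/s, Re = 1.13×10^6, f = 0.01148, h_f = 30.9 m ≈ 32.5 m ✓

D ≈ 383 mm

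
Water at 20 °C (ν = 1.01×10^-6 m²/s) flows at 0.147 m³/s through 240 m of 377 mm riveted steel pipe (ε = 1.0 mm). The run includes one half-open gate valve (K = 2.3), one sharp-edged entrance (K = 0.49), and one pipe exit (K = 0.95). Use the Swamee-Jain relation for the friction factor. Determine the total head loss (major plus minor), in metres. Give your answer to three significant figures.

V = 4Q/(πD²) = 1.317 m/s; V²/2g = 0.08839 m
Re = 4.92×10^5, ε/D = 0.00265 → f = 0.02570 (Swamee-Jain)
Major: h_f = f(L/D)·V²/2g = 0.02570·636.6·0.08839 = 1.446 m
Minor: ΣK = 3.74; h_m = ΣK·V²/2g = 0.3306 m
Total H_L = 1.446 + 0.3306 = 1.777 m

H_L ≈ 1.78 m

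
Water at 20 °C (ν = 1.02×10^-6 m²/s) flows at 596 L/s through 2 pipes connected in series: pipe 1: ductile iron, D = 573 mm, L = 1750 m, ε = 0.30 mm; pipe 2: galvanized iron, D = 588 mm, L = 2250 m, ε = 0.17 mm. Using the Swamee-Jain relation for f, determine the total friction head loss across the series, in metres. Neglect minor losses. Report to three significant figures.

H ≈ 29.0 m

Pipe 1: V = 2.311 m/s, Re = 1.30×10^6, ε/D = 5.24×10^-4, f = 0.01734, h_1 = f(L/D)V²/2g = 14.42 m
Pipe 2: V = 2.195 m/s, Re = 1.27×10^6, ε/D = 2.89×10^-4, f = 0.01551, h_2 = f(L/D)V²/2g = 14.57 m
Series → Q common, losses add: H = Σh = 28.99 m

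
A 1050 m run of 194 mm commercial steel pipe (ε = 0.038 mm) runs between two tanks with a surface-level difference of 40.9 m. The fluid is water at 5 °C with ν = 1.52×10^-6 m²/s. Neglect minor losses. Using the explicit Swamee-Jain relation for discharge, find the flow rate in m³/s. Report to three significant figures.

Q ≈ 0.0907 m³/s

Swamee-Jain (Type II): Q = -0.965·√(gD⁵h_f/L)·ln[ε/(3.7D) + √(3.17ν²L/(gD³h_f))]
√(gD⁵h_f/L) = √(9.81·0.194⁵·40.9/1050) = 0.01025
ε/(3.7D) = 5.29×10^-5; √(3.17ν²L/(gD³h_f)) = 5.12×10^-5
Q = -0.965·0.01025·ln(1.042×10^-4) = 0.09067 m³/s
Check: V = 3.07 m/s, Re = 3.92×10^5, f = 0.01583, h_f = 41.1 m ≈ 40.9 m ✓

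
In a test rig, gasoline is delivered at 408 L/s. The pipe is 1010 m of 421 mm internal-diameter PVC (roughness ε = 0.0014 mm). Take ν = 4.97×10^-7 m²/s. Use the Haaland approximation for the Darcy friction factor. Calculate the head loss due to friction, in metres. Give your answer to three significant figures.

h_f ≈ 10.6 m

V = 4Q/(πD²) = 4·0.408/(π·0.421²) = 2.931 m/s
Re = VD/ν = 2.931·0.421/4.97×10^-7 = 2.48×10^6 → turbulent
ε/D = 0.0014/421 = 3.33×10^-6
Haaland: f = 0.01010
h_f = f(L/D)V²/(2g) = 0.01010·(1010/0.421)·2.931²/(2·9.81) = 10.61 m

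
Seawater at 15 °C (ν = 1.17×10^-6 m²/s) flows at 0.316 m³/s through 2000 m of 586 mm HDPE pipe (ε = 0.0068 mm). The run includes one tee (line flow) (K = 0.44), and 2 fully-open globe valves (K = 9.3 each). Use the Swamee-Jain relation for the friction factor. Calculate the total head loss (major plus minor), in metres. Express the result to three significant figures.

H_L ≈ 4.42 m

V = 4Q/(πD²) = 1.172 m/s; V²/2g = 0.06997 m
Re = 5.87×10^5, ε/D = 1.16×10^-5 → f = 0.01293 (Swamee-Jain)
Major: h_f = f(L/D)·V²/2g = 0.01293·3413·0.06997 = 3.087 m
Minor: ΣK = 19.0; h_m = ΣK·V²/2g = 1.332 m
Total H_L = 3.087 + 1.332 = 4.420 m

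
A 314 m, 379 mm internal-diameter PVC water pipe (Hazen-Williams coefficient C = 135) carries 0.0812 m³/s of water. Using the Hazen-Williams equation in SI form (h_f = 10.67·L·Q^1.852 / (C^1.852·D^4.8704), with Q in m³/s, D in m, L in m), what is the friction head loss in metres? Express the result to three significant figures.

h_f = 10.67·314·0.0812^1.852 / (135^1.852·0.379^4.8704) = 0.4096 m

h_f ≈ 0.410 m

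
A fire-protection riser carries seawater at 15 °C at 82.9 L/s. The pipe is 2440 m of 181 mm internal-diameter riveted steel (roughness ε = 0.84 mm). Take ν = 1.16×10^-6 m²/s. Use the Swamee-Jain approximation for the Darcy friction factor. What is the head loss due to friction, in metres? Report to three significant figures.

V = 4Q/(πD²) = 4·0.0829/(π·0.181²) = 3.222 m/s
Re = VD/ν = 3.222·0.181/1.16×10^-6 = 5.03×10^5 → turbulent
ε/D = 0.84/181 = 0.00464
Swamee-Jain: f = 0.02999
h_f = f(L/D)V²/(2g) = 0.02999·(2440/0.181)·3.222²/(2·9.81) = 213.9 m

h_f ≈ 214 m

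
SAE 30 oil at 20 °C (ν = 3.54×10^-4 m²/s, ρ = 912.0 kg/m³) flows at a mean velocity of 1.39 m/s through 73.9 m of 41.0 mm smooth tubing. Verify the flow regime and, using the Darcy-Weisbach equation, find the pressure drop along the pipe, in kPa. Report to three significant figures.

Δp ≈ 631 kPa

Re = VD/ν = 1.39·0.04100/3.54×10^-4 = 161 → laminar (Re < 2300)
f = 64/Re = 0.3975
h_f = f(L/D)V²/(2g) = 0.3975·(73.9/0.04100)·1.39²/(2·9.81) = 70.56 m
Δp = ρg·h_f = 912.0·9.81·70.56 = 631.3 kPa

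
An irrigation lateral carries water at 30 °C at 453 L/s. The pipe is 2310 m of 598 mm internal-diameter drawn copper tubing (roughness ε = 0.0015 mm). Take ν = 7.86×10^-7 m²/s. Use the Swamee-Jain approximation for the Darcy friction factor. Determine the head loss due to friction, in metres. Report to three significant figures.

V = 4Q/(πD²) = 4·0.453/(π·0.598²) = 1.613 m/s
Re = VD/ν = 1.613·0.598/7.86×10^-7 = 1.23×10^6 → turbulent
ε/D = 0.0015/598 = 2.51×10^-6
Swamee-Jain: f = 0.01129
h_f = f(L/D)V²/(2g) = 0.01129·(2310/0.598)·1.613²/(2·9.81) = 5.782 m

h_f ≈ 5.78 m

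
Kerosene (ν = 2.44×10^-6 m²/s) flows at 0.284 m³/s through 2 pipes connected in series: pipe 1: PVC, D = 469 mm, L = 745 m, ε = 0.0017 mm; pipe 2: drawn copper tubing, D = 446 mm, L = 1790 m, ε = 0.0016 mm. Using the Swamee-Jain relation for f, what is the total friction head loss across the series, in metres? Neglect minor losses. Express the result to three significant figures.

H ≈ 12.7 m

Pipe 1: V = 1.644 m/s, Re = 3.16×10^5, ε/D = 3.62×10^-6, f = 0.01428, h_1 = f(L/D)V²/2g = 3.124 m
Pipe 2: V = 1.818 m/s, Re = 3.32×10^5, ε/D = 3.59×10^-6, f = 0.01415, h_2 = f(L/D)V²/2g = 9.564 m
Series → Q common, losses add: H = Σh = 12.69 m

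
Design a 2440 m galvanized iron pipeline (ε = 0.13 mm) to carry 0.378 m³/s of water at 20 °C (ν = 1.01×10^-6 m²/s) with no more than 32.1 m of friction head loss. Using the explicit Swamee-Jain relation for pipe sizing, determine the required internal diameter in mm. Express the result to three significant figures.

Swamee-Jain (Type III): D = 0.66·[ε^1.25·(LQ²/(gh_f))^4.75 + ν·Q^9.4·(L/(gh_f))^5.2]^0.04
LQ²/(gh_f) = 1.107; L/(gh_f) = 7.748
Term 1 = ε^1.25·(…)^4.75 = 2.25×10^-5; Term 2 = ν·Q^9.4·(…)^5.2 = 4.54×10^-6
D = 0.66·(2.25×10^-5 + 4.54×10^-6)^0.04 = 0.4333 m = 433 mm
Check: V = 2.56 m/s, Re = 1.10×10^6, f = 0.01569, h_f = 29.6 m ≈ 32.1 m ✓

D ≈ 433 mm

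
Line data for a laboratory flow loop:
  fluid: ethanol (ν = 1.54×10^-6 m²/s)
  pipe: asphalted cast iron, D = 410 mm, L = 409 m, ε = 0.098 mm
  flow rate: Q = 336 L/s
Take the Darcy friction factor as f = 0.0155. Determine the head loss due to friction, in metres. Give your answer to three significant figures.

V = 4Q/(πD²) = 4·0.336/(π·0.410²) = 2.545 m/s
h_f = f(L/D)V²/(2g) = 0.01550·(409/0.410)·2.545²/(2·9.81) = 5.104 m

h_f ≈ 5.10 m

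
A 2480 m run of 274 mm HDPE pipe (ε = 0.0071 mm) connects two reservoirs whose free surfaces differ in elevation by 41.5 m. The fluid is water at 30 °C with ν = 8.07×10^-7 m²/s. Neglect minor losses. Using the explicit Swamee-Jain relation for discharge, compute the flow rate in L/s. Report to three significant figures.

Swamee-Jain (Type II): Q = -0.965·√(gD⁵h_f/L)·ln[ε/(3.7D) + √(3.17ν²L/(gD³h_f))]
√(gD⁵h_f/L) = √(9.81·0.274⁵·41.5/2480) = 0.01592
ε/(3.7D) = 7.00×10^-6; √(3.17ν²L/(gD³h_f)) = 2.47×10^-5
Q = -0.965·0.01592·ln(3.173×10^-5) = 0.1592 m³/s
Check: V = 2.70 m/s, Re = 9.16×10^5, f = 0.01235, h_f = 41.5 m ≈ 41.5 m ✓

Q ≈ 159 L/s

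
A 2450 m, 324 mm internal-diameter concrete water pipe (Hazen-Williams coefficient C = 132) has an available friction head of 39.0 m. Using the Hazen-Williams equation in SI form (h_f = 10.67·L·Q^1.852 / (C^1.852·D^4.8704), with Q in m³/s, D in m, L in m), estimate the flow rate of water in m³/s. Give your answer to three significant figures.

Q ≈ 0.203 m³/s

Rearranging: Q = [h_f·C^1.852·D^4.8704 / (10.67·L)]^(1/1.852)
Q = [39.0·132^1.852·0.324^4.8704 / (10.67·2450)]^0.540 = 0.2029 m³/s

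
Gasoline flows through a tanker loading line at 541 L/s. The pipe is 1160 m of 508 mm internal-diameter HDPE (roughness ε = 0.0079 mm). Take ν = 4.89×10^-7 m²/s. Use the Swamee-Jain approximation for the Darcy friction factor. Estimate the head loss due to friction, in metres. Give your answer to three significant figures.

V = 4Q/(πD²) = 4·0.541/(π·0.508²) = 2.669 m/s
Re = VD/ν = 2.669·0.508/4.89×10^-7 = 2.77×10^6 → turbulent
ε/D = 0.0079/508 = 1.56×10^-5
Swamee-Jain: f = 0.01052
h_f = f(L/D)V²/(2g) = 0.01052·(1160/0.508)·2.669²/(2·9.81) = 8.722 m

h_f ≈ 8.72 m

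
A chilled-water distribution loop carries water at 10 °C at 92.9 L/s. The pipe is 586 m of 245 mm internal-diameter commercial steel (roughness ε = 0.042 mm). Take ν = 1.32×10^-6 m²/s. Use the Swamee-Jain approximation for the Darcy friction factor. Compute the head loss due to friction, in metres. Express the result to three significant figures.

V = 4Q/(πD²) = 4·0.0929/(π·0.245²) = 1.971 m/s
Re = VD/ν = 1.971·0.245/1.32×10^-6 = 3.66×10^5 → turbulent
ε/D = 0.042/245 = 1.71×10^-4
Swamee-Jain: f = 0.01572
h_f = f(L/D)V²/(2g) = 0.01572·(586/0.245)·1.971²/(2·9.81) = 7.442 m

h_f ≈ 7.44 m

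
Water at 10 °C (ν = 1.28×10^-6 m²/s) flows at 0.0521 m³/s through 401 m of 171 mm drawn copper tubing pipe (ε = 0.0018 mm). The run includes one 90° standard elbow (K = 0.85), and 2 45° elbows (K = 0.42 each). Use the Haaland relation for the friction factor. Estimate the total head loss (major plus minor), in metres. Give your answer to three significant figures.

H_L ≈ 9.30 m

V = 4Q/(πD²) = 2.269 m/s; V²/2g = 0.2623 m
Re = 3.03×10^5, ε/D = 1.05×10^-5 → f = 0.01440 (Haaland)
Major: h_f = f(L/D)·V²/2g = 0.01440·2345·0.2623 = 8.858 m
Minor: ΣK = 1.69; h_m = ΣK·V²/2g = 0.4433 m
Total H_L = 8.858 + 0.4433 = 9.301 m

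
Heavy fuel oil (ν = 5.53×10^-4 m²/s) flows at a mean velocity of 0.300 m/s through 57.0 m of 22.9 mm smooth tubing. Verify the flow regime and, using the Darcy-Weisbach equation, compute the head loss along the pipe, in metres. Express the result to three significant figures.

h_f ≈ 58.8 m

Re = VD/ν = 0.300·0.02290/5.53×10^-4 = 12.4 → laminar (Re < 2300)
f = 64/Re = 5.152
h_f = f(L/D)V²/(2g) = 5.152·(57.0/0.02290)·0.300²/(2·9.81) = 58.82 m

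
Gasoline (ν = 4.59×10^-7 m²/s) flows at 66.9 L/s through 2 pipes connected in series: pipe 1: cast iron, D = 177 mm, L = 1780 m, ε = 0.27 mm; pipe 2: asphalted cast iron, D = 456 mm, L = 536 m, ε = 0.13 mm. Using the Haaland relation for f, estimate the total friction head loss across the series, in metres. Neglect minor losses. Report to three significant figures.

Pipe 1: V = 2.719 m/s, Re = 1.05×10^6, ε/D = 0.00153, f = 0.02205, h_1 = f(L/D)V²/2g = 83.56 m
Pipe 2: V = 0.4096 m/s, Re = 4.07×10^5, ε/D = 2.85×10^-4, f = 0.01627, h_2 = f(L/D)V²/2g = 0.1636 m
Series → Q common, losses add: H = Σh = 83.72 m

H ≈ 83.7 m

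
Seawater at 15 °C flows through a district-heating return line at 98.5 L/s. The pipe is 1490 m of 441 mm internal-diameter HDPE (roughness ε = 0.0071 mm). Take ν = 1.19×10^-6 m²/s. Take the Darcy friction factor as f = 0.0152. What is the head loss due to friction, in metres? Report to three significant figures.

V = 4Q/(πD²) = 4·0.0985/(π·0.441²) = 0.6449 m/s
h_f = f(L/D)V²/(2g) = 0.01520·(1490/0.441)·0.6449²/(2·9.81) = 1.089 m

h_f ≈ 1.09 m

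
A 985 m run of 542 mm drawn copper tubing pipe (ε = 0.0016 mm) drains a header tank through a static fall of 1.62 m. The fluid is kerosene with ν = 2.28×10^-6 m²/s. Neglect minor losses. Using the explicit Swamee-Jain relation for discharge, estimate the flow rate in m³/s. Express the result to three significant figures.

Swamee-Jain (Type II): Q = -0.965·√(gD⁵h_f/L)·ln[ε/(3.7D) + √(3.17ν²L/(gD³h_f))]
√(gD⁵h_f/L) = √(9.81·0.542⁵·1.62/985) = 0.02747
ε/(3.7D) = 7.98×10^-7; √(3.17ν²L/(gD³h_f)) = 8.01×10^-5
Q = -0.965·0.02747·ln(8.089×10^-5) = 0.2498 m³/s
Check: V = 1.08 m/s, Re = 2.57×10^5, f = 0.01483, h_f = 1.61 m ≈ 1.62 m ✓

Q ≈ 0.250 m³/s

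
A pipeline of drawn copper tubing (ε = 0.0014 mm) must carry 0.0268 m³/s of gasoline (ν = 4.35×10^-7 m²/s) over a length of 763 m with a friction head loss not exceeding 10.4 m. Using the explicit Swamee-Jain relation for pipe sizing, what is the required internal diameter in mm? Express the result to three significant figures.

D ≈ 143 mm

Swamee-Jain (Type III): D = 0.66·[ε^1.25·(LQ²/(gh_f))^4.75 + ν·Q^9.4·(L/(gh_f))^5.2]^0.04
LQ²/(gh_f) = 0.005371; L/(gh_f) = 7.479
Term 1 = ε^1.25·(…)^4.75 = 7.95×10^-19; Term 2 = ν·Q^9.4·(…)^5.2 = 2.55×10^-17
D = 0.66·(7.95×10^-19 + 2.55×10^-17)^0.04 = 0.1433 m = 143 mm
Check: V = 1.66 m/s, Re = 5.47×10^5, f = 0.01305, h_f = 9.77 m ≈ 10.4 m ✓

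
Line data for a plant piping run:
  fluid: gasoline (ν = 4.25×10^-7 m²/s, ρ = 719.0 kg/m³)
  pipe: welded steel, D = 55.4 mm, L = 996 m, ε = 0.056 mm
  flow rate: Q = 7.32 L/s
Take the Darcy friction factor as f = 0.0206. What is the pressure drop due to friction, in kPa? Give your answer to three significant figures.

V = 4Q/(πD²) = 4·0.00732/(π·0.0554²) = 3.037 m/s
h_f = f(L/D)V²/(2g) = 0.02060·(996/0.0554)·3.037²/(2·9.81) = 174.1 m
Δp = ρg·h_f = 719.0·9.81·174.1 = 1228 kPa

Δp ≈ 1230 kPa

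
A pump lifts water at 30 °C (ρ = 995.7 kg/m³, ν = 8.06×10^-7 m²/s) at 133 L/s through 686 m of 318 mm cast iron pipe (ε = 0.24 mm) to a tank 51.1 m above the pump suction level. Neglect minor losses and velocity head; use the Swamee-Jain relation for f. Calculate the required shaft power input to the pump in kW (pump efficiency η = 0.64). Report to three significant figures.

P_shaft ≈ 116 kW

V = 4Q/(πD²) = 1.675 m/s; Re = 6.61×10^5; ε/D = 7.55×10^-4; f = 0.01903
h_f = f(L/D)V²/2g = 5.866 m
Total head H = z + h_f = 51.1 + 5.866 = 56.97 m
P_hyd = ρgQH = 995.7·9.81·0.133·56.97 = 74.01 kW
P_shaft = P_hyd/η = 74.01/0.64 = 115.6 kW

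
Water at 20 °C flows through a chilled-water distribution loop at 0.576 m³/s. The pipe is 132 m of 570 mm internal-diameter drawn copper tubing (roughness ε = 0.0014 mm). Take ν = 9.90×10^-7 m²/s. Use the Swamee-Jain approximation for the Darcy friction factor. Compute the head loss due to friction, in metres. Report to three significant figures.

h_f ≈ 0.673 m

V = 4Q/(πD²) = 4·0.576/(π·0.570²) = 2.257 m/s
Re = VD/ν = 2.257·0.570/9.90×10^-7 = 1.30×10^6 → turbulent
ε/D = 0.0014/570 = 2.46×10^-6
Swamee-Jain: f = 0.01118
h_f = f(L/D)V²/(2g) = 0.01118·(132/0.570)·2.257²/(2·9.81) = 0.6726 m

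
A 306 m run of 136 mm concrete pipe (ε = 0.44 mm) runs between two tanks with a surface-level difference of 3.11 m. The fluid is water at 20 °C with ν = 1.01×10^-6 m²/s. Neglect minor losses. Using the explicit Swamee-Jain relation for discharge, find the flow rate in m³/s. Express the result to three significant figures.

Swamee-Jain (Type II): Q = -0.965·√(gD⁵h_f/L)·ln[ε/(3.7D) + √(3.17ν²L/(gD³h_f))]
√(gD⁵h_f/L) = √(9.81·0.136⁵·3.11/306) = 0.002154
ε/(3.7D) = 8.74×10^-4; √(3.17ν²L/(gD³h_f)) = 1.14×10^-4
Q = -0.965·0.002154·ln(9.880×10^-4) = 0.01438 m³/s
Check: V = 0.990 m/s, Re = 1.33×10^5, f = 0.02789, h_f = 3.14 m ≈ 3.11 m ✓

Q ≈ 0.0144 m³/s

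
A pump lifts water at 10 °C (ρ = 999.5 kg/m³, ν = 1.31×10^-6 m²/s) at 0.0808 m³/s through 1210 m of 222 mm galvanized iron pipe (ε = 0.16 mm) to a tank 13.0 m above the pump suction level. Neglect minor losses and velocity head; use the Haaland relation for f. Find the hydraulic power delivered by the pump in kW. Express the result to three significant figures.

V = 4Q/(πD²) = 2.087 m/s; Re = 3.54×10^5; ε/D = 7.21×10^-4; f = 0.01910
h_f = f(L/D)V²/2g = 23.12 m
Total head H = z + h_f = 13.0 + 23.12 = 36.12 m
P_hyd = ρgQH = 999.5·9.81·0.0808·36.12 = 28.62 kW

P_hyd ≈ 28.6 kW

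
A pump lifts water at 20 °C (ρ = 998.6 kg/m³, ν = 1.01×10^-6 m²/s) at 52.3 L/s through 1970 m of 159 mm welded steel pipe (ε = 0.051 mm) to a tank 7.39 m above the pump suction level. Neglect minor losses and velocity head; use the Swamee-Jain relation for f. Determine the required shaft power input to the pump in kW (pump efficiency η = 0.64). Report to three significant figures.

P_shaft ≈ 64.7 kW

V = 4Q/(πD²) = 2.634 m/s; Re = 4.15×10^5; ε/D = 3.21×10^-4; f = 0.01675
h_f = f(L/D)V²/2g = 73.41 m
Total head H = z + h_f = 7.39 + 73.41 = 80.80 m
P_hyd = ρgQH = 998.6·9.81·0.0523·80.80 = 41.40 kW
P_shaft = P_hyd/η = 41.40/0.64 = 64.68 kW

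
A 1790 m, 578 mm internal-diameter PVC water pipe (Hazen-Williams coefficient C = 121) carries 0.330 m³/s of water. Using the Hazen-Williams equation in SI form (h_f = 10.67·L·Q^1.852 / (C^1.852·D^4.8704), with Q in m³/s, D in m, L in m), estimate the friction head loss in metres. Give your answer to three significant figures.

h_f ≈ 4.91 m

h_f = 10.67·1790·0.330^1.852 / (121^1.852·0.578^4.8704) = 4.915 m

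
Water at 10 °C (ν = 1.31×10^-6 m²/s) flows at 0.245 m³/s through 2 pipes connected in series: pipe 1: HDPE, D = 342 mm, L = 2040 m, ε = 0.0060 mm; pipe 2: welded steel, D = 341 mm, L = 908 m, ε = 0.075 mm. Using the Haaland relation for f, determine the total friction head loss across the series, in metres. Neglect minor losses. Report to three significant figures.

Pipe 1: V = 2.667 m/s, Re = 6.96×10^5, ε/D = 1.75×10^-5, f = 0.01258, h_1 = f(L/D)V²/2g = 27.21 m
Pipe 2: V = 2.683 m/s, Re = 6.98×10^5, ε/D = 2.20×10^-4, f = 0.01511, h_2 = f(L/D)V²/2g = 14.76 m
Series → Q common, losses add: H = Σh = 41.97 m

H ≈ 42.0 m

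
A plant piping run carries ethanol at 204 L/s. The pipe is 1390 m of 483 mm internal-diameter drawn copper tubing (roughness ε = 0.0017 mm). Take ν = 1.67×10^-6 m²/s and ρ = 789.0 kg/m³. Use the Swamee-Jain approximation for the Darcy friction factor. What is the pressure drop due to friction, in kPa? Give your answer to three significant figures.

V = 4Q/(πD²) = 4·0.204/(π·0.483²) = 1.113 m/s
Re = VD/ν = 1.113·0.483/1.67×10^-6 = 3.22×10^5 → turbulent
ε/D = 0.0017/483 = 3.52×10^-6
Swamee-Jain: f = 0.01423
h_f = f(L/D)V²/(2g) = 0.01423·(1390/0.483)·1.113²/(2·9.81) = 2.587 m
Δp = ρg·h_f = 789.0·9.81·2.587 = 20.02 kPa

Δp ≈ 20.0 kPa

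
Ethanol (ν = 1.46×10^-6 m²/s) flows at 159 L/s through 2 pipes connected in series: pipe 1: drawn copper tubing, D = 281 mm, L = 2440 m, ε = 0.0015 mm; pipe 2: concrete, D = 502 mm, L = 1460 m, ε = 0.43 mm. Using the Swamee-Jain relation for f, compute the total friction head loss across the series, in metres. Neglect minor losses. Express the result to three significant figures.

Pipe 1: V = 2.564 m/s, Re = 4.93×10^5, ε/D = 5.34×10^-6, f = 0.01321, h_1 = f(L/D)V²/2g = 38.42 m
Pipe 2: V = 0.8033 m/s, Re = 2.76×10^5, ε/D = 8.57×10^-4, f = 0.02021, h_2 = f(L/D)V²/2g = 1.934 m
Series → Q common, losses add: H = Σh = 40.36 m

H ≈ 40.4 m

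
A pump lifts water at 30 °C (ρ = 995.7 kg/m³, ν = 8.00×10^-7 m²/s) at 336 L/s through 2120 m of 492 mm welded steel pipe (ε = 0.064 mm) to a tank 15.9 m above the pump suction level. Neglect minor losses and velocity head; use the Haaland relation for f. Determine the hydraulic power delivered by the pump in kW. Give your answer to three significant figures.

P_hyd ≈ 83.0 kW

V = 4Q/(πD²) = 1.767 m/s; Re = 1.09×10^6; ε/D = 1.30×10^-4; f = 0.01367
h_f = f(L/D)V²/2g = 9.378 m
Total head H = z + h_f = 15.9 + 9.378 = 25.28 m
P_hyd = ρgQH = 995.7·9.81·0.336·25.28 = 82.96 kW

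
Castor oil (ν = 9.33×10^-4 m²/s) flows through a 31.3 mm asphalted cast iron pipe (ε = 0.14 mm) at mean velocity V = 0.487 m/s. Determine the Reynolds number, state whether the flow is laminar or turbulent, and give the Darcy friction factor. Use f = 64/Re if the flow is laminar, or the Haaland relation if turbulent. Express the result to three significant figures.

Re ≈ 16.3; laminar; f = 64/Re ≈ 3.92

Re = VD/ν = 0.4870·0.0313/9.33×10^-4 = 16.3
Re < 2300 → laminar → f = 64/Re = 3.917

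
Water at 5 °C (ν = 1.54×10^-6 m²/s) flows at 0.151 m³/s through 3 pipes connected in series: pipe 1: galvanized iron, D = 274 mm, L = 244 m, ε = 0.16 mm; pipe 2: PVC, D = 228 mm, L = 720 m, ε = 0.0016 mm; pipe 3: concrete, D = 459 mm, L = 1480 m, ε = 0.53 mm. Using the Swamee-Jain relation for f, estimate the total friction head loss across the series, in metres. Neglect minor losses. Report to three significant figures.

H ≈ 37.0 m

Pipe 1: V = 2.561 m/s, Re = 4.56×10^5, ε/D = 5.84×10^-4, f = 0.01836, h_1 = f(L/D)V²/2g = 5.465 m
Pipe 2: V = 3.698 m/s, Re = 5.48×10^5, ε/D = 7.02×10^-6, f = 0.01300, h_2 = f(L/D)V²/2g = 28.62 m
Pipe 3: V = 0.9126 m/s, Re = 2.72×10^5, ε/D = 0.00115, f = 0.02145, h_3 = f(L/D)V²/2g = 2.936 m
Series → Q common, losses add: H = Σh = 37.02 m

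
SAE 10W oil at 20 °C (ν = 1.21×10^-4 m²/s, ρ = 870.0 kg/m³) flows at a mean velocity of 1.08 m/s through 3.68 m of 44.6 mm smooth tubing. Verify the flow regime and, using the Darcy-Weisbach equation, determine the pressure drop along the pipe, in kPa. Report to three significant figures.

Δp ≈ 6.73 kPa

Re = VD/ν = 1.08·0.04460/1.21×10^-4 = 398 → laminar (Re < 2300)
f = 64/Re = 0.1608
h_f = f(L/D)V²/(2g) = 0.1608·(3.68/0.04460)·1.08²/(2·9.81) = 0.7886 m
Δp = ρg·h_f = 870.0·9.81·0.7886 = 6.731 kPa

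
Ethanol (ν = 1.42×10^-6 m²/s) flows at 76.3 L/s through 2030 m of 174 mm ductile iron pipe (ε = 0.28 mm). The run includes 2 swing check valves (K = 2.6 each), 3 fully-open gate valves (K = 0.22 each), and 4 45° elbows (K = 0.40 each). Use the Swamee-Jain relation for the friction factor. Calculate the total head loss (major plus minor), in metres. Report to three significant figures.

V = 4Q/(πD²) = 3.209 m/s; V²/2g = 0.5248 m
Re = 3.93×10^5, ε/D = 0.00161 → f = 0.02279 (Swamee-Jain)
Major: h_f = f(L/D)·V²/2g = 0.02279·11667·0.5248 = 139.6 m
Minor: ΣK = 7.46; h_m = ΣK·V²/2g = 3.915 m
Total H_L = 139.6 + 3.915 = 143.5 m

H_L ≈ 143 m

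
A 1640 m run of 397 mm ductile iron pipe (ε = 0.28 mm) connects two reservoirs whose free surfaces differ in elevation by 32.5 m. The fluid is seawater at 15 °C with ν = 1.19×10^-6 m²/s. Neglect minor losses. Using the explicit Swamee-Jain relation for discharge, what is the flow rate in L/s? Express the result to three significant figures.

Swamee-Jain (Type II): Q = -0.965·√(gD⁵h_f/L)·ln[ε/(3.7D) + √(3.17ν²L/(gD³h_f))]
√(gD⁵h_f/L) = √(9.81·0.397⁵·32.5/1640) = 0.04379
ε/(3.7D) = 1.91×10^-4; √(3.17ν²L/(gD³h_f)) = 1.92×10^-5
Q = -0.965·0.04379·ln(2.098×10^-4) = 0.3579 m³/s
Check: V = 2.89 m/s, Re = 9.64×10^5, f = 0.01857, h_f = 32.7 m ≈ 32.5 m ✓

Q ≈ 358 L/s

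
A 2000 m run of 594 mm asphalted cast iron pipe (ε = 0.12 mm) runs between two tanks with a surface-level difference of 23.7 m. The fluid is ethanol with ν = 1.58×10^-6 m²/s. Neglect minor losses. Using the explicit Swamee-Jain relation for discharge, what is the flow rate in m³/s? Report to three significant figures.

Swamee-Jain (Type II): Q = -0.965·√(gD⁵h_f/L)·ln[ε/(3.7D) + √(3.17ν²L/(gD³h_f))]
√(gD⁵h_f/L) = √(9.81·0.594⁵·23.7/2000) = 0.09272
ε/(3.7D) = 5.46×10^-5; √(3.17ν²L/(gD³h_f)) = 1.80×10^-5
Q = -0.965·0.09272·ln(7.262×10^-5) = 0.8527 m³/s
Check: V = 3.08 m/s, Re = 1.16×10^6, f = 0.01468, h_f = 23.8 m ≈ 23.7 m ✓

Q ≈ 0.853 m³/s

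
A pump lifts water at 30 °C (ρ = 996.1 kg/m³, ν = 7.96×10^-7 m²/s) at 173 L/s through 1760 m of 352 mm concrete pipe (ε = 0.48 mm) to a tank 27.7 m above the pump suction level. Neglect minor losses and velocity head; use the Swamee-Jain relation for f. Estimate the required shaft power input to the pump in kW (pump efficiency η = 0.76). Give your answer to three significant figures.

V = 4Q/(πD²) = 1.778 m/s; Re = 7.86×10^5; ε/D = 0.00136; f = 0.02161
h_f = f(L/D)V²/2g = 17.40 m
Total head H = z + h_f = 27.7 + 17.40 = 45.10 m
P_hyd = ρgQH = 996.1·9.81·0.173·45.10 = 76.25 kW
P_shaft = P_hyd/η = 76.25/0.76 = 100.3 kW

P_shaft ≈ 100 kW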